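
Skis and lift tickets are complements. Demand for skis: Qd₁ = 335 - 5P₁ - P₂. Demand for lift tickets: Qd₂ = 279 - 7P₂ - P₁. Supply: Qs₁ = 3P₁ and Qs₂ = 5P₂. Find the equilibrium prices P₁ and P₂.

Market 1: 335 - 5P₁ - P₂ = 3P₁ → 8P₁ + P₂ = 335.
Market 2: 12P₂ + P₁ = 279.
Eliminating P₂: 12×(1) − 1×(2) gives 95P₁ = 3741, so P₁ = 3741/95.
Back-substitute into (2): P₂ = (279 − 1×3741/95) / 12 = 1897/95.

P₁ = 3741/95, P₂ = 1897/95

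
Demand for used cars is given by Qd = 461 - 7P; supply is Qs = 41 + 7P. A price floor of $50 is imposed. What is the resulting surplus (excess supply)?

Equilibrium price would be P* = 30, so the floor at 50 binds.
At P = 50: Qd = 111, Qs = 391.
Surplus = 391 − 111 = 280.

Surplus = 280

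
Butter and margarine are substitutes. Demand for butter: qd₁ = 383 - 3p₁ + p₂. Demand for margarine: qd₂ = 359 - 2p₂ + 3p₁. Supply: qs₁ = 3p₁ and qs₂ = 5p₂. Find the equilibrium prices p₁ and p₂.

Market 1: 383 - 3p₁ + p₂ = 3p₁ → 6p₁ - p₂ = 383.
Market 2: 7p₂ - 3p₁ = 359.
Eliminating p₂: 7×(1) + 1×(2) gives 39p₁ = 3040, so p₁ = 3040/39.
Back-substitute into (2): p₂ = (359 + 3×3040/39) / 7 = 1101/13.

p₁ = 3040/39, p₂ = 1101/13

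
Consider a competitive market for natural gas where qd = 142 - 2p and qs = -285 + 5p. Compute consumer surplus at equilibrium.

Consumer surplus = 100

Equilibrium: 142 - 2p = -285 + 5p gives p* = 61, q* = 20.
Demand choke price (qd = 0): p = 71.
CS = ½(71 − 61)(20) = 100.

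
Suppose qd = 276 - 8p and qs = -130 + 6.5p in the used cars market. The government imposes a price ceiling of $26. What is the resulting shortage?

Shortage = 29

Equilibrium price would be p* = 28, so the ceiling at 26 binds.
At p = 26: qd = 276 − 8(26) = 68, qs = -130 + 6.5(26) = 39.
Shortage = 68 − 39 = 29.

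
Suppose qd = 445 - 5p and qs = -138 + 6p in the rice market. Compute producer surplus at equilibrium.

Equilibrium: 445 - 5p = -138 + 6p gives p* = 53, q* = 180.
Supply starts at p = 23 (where qs = 0).
PS = ½(53 − 23)(180) = 2700.

Producer surplus = 2700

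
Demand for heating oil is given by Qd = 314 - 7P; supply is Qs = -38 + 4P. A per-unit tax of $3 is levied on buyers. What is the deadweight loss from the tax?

Deadweight loss = 126/11

Pre-tax equilibrium: P* = 32, Q* = 90.
Tax on buyers shifts demand to Qd = 314 − 7(P + 3) = 293 - 7P.
293 - 7P = -38 + 4P gives seller price Ps = 331/11; buyers pay Pb = 331/11 + 3 = 364/11.
New quantity: Q = 314 − 7(364/11) = 906/11.
DWL = ½ × 3 × (90 − 906/11) = 126/11.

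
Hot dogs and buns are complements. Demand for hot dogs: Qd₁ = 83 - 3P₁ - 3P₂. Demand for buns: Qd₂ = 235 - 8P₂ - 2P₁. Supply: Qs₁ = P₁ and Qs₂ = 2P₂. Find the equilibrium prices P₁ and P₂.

Market 1: 83 - 3P₁ - 3P₂ = P₁ → 4P₁ + 3P₂ = 83.
Market 2: 10P₂ + 2P₁ = 235.
Eliminating P₂: 10×(1) − 3×(2) gives 34P₁ = 125, so P₁ = 125/34.
Back-substitute into (2): P₂ = (235 − 2×125/34) / 10 = 387/17.

P₁ = 125/34, P₂ = 387/17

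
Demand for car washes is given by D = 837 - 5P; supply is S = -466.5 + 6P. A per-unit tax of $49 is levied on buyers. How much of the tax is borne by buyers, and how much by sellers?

Buyers bear 294/11, sellers bear 245/11

Pre-tax equilibrium: P* = 118.5, Q* = 244.5.
Tax on buyers shifts demand to D = 837 − 5(P + 49) = 592 - 5P.
592 - 5P = -466.5 + 6P gives seller price Ps = 2117/22; buyers pay Pb = 2117/22 + 49 = 3195/22.
New quantity: Q = 837 − 5(3195/22) = 2439/22.
Buyer burden = 3195/22 − 118.5 = 294/11; seller burden = 118.5 − 2117/22 = 245/11.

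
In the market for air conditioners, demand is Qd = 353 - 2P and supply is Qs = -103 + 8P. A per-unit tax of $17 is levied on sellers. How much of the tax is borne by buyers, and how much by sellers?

Buyers bear $13.6, sellers bear $3.4

Pre-tax equilibrium: P* = 45.6, Q* = 261.8.
Tax on sellers shifts supply to Qs = -103 + 8(P − 17) = -239 + 8P.
353 - 2P = -239 + 8P gives buyer price Pb = 59.2; sellers receive Ps = 59.2 − 17 = 42.2.
New quantity: Q = 353 − 2(59.2) = 234.6.
Buyer burden = 59.2 − 45.6 = 13.6; seller burden = 45.6 − 42.2 = 3.4.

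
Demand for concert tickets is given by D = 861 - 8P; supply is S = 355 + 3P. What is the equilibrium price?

P* = 46

Set D = S: 861 - 8P = 355 + 3P.
506 = 11P, so P* = 46.
Q* = 861 − 8(46) = 493.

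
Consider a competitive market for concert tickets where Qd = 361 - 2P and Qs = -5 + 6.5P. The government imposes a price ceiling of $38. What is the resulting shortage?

Equilibrium price would be P* = 732/17, so the ceiling at 38 binds.
At P = 38: Qd = 361 − 2(38) = 285, Qs = -5 + 6.5(38) = 242.
Shortage = 285 − 242 = 43.

Shortage = 43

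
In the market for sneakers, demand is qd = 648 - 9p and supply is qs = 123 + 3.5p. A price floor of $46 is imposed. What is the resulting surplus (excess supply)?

Surplus = 50

Equilibrium price would be p* = 42, so the floor at 46 binds.
At p = 46: qd = 234, qs = 284.
Surplus = 284 − 234 = 50.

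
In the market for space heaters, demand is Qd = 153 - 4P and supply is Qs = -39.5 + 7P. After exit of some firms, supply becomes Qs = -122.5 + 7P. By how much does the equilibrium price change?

Original equilibrium: P* = 17.5, Q* = 83.
New equilibrium: 153 - 4P = -122.5 + 7P, so 275.5 = 11P and P' = 551/22; Q' = 153 − 4(551/22) = 581/11.
Change in price: 551/22 − 17.5 = 83/11.

ΔP = 83/11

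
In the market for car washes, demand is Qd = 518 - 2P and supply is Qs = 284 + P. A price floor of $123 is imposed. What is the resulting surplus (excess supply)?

Surplus = 135

Equilibrium price would be P* = 78, so the floor at 123 binds.
At P = 123: Qd = 272, Qs = 407.
Surplus = 407 − 272 = 135.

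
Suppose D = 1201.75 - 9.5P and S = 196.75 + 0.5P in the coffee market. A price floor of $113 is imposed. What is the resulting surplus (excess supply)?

Surplus = 125

Equilibrium price would be P* = 100.5, so the floor at 113 binds.
At P = 113: D = 128.25, S = 253.25.
Surplus = 253.25 − 128.25 = 125.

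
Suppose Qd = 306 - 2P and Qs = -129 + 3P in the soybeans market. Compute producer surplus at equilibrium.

Producer surplus = 2904

Equilibrium: 306 - 2P = -129 + 3P gives P* = 87, Q* = 132.
Supply starts at P = 43 (where Qs = 0).
PS = ½(87 − 43)(132) = 2904.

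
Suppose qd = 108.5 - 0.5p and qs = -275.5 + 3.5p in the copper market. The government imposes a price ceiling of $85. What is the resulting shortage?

Shortage = 44

Equilibrium price would be p* = 96, so the ceiling at 85 binds.
At p = 85: qd = 108.5 − 0.5(85) = 66, qs = -275.5 + 3.5(85) = 22.
Shortage = 66 − 22 = 44.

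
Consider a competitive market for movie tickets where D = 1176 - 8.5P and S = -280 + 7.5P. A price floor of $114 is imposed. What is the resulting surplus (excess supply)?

Equilibrium price would be P* = 91, so the floor at 114 binds.
At P = 114: D = 207, S = 575.
Surplus = 575 − 207 = 368.

Surplus = 368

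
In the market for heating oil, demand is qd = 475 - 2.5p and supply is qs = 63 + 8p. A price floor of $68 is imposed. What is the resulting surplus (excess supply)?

Equilibrium price would be p* = 824/21, so the floor at 68 binds.
At p = 68: qd = 305, qs = 607.
Surplus = 607 − 305 = 302.

Surplus = 302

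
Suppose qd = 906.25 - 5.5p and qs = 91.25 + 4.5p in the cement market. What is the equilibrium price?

p* = 81.5

Set qd = qs: 906.25 - 5.5p = 91.25 + 4.5p.
815 = 10p, so p* = 81.5.
q* = 906.25 − 5.5(81.5) = 458.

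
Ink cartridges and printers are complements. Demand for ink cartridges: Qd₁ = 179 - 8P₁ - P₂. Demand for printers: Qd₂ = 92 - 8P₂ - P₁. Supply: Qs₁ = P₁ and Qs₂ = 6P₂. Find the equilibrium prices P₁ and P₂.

P₁ = 19.312, P₂ = 5.192

Market 1: 179 - 8P₁ - P₂ = P₁ → 9P₁ + P₂ = 179.
Market 2: 14P₂ + P₁ = 92.
Eliminating P₂: 14×(1) − 1×(2) gives 125P₁ = 2414, so P₁ = 19.312.
Back-substitute into (2): P₂ = (92 − 1×19.312) / 14 = 5.192.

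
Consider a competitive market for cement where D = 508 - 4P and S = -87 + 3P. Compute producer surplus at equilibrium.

Producer surplus = 4704

Equilibrium: 508 - 4P = -87 + 3P gives P* = 85, Q* = 168.
Supply starts at P = 29 (where S = 0).
PS = ½(85 − 29)(168) = 4704.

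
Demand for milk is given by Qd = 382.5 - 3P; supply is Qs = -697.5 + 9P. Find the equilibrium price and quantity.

P* = 90, Q* = 112.5

Set Qd = Qs: 382.5 - 3P = -697.5 + 9P.
1080 = 12P, so P* = 90.
Q* = 382.5 − 3(90) = 112.5.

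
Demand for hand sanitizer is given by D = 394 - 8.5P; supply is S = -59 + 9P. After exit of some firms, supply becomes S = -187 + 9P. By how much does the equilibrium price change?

Original equilibrium: P* = 906/35, Q* = 6089/35.
New equilibrium: 394 - 8.5P = -187 + 9P, so 581 = 17.5P and P' = 33.2; Q' = 394 − 8.5(33.2) = 111.8.
Change in price: 33.2 − 906/35 = 256/35.

ΔP = 256/35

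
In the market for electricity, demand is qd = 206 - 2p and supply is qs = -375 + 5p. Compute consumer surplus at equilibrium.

Equilibrium: 206 - 2p = -375 + 5p gives p* = 83, q* = 40.
Demand choke price (qd = 0): p = 103.
CS = ½(103 − 83)(40) = 400.

Consumer surplus = 400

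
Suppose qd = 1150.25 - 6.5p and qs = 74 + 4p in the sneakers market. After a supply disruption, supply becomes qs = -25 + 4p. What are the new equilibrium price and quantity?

Original equilibrium: p* = 102.5, q* = 484.
New equilibrium: 1150.25 - 6.5p = -25 + 4p, so 1175.25 = 10.5p and p' = 1567/14; q' = 1150.25 − 6.5(1567/14) = 2959/7.

p' = 1567/14, q' = 2959/7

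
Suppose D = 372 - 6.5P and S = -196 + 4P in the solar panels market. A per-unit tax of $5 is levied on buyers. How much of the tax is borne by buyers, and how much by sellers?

Pre-tax equilibrium: P* = 1136/21, Q* = 428/21.
Tax on buyers shifts demand to D = 372 − 6.5(P + 5) = 339.5 - 6.5P.
339.5 - 6.5P = -196 + 4P gives seller price Ps = 51; buyers pay Pb = 51 + 5 = 56.
New quantity: Q = 372 − 6.5(56) = 8.
Buyer burden = 56 − 1136/21 = 40/21; seller burden = 1136/21 − 51 = 65/21.

Buyers bear 40/21, sellers bear 65/21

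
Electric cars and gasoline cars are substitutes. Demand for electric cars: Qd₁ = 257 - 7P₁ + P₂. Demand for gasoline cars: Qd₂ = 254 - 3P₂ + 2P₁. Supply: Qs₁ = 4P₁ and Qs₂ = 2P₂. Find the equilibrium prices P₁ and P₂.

Market 1: 257 - 7P₁ + P₂ = 4P₁ → 11P₁ - P₂ = 257.
Market 2: 5P₂ - 2P₁ = 254.
Eliminating P₂: 5×(1) + 1×(2) gives 53P₁ = 1539, so P₁ = 1539/53.
Back-substitute into (2): P₂ = (254 + 2×1539/53) / 5 = 3308/53.

P₁ = 1539/53, P₂ = 3308/53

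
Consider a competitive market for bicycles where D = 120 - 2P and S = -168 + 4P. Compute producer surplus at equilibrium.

Equilibrium: 120 - 2P = -168 + 4P gives P* = 48, Q* = 24.
Supply starts at P = 42 (where S = 0).
PS = ½(48 − 42)(24) = 72.

Producer surplus = 72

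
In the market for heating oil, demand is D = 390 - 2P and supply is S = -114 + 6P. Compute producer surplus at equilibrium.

Producer surplus = 5808

Equilibrium: 390 - 2P = -114 + 6P gives P* = 63, Q* = 264.
Supply starts at P = 19 (where S = 0).
PS = ½(63 − 19)(264) = 5808.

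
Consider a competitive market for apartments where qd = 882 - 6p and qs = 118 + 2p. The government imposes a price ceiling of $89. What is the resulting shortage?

Equilibrium price would be p* = 95.5, so the ceiling at 89 binds.
At p = 89: qd = 882 − 6(89) = 348, qs = 118 + 2(89) = 296.
Shortage = 348 − 296 = 52.

Shortage = 52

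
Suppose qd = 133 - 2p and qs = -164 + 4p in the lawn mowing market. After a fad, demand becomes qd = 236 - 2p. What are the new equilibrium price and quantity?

p' = 200/3, q' = 308/3

Original equilibrium: p* = 49.5, q* = 34.
New equilibrium: 236 - 2p = -164 + 4p, so 400 = 6p and p' = 200/3; q' = 236 − 2(200/3) = 308/3.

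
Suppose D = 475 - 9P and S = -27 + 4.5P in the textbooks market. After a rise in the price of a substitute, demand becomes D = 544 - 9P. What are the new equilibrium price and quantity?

P' = 1142/27, Q' = 490/3

Original equilibrium: P* = 1004/27, Q* = 421/3.
New equilibrium: 544 - 9P = -27 + 4.5P, so 571 = 13.5P and P' = 1142/27; Q' = 544 − 9(1142/27) = 490/3.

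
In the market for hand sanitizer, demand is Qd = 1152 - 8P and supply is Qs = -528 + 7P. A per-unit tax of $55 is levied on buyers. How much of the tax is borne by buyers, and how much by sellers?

Buyers bear 77/3, sellers bear 88/3

Pre-tax equilibrium: P* = 112, Q* = 256.
Tax on buyers shifts demand to Qd = 1152 − 8(P + 55) = 712 - 8P.
712 - 8P = -528 + 7P gives seller price Ps = 248/3; buyers pay Pb = 248/3 + 55 = 413/3.
New quantity: Q = 1152 − 8(413/3) = 152/3.
Buyer burden = 413/3 − 112 = 77/3; seller burden = 112 − 248/3 = 88/3.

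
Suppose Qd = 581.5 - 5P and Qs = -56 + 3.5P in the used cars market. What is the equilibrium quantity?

Q* = 206.5

Set Qd = Qs: 581.5 - 5P = -56 + 3.5P.
637.5 = 8.5P, so P* = 75.
Q* = 581.5 − 5(75) = 206.5.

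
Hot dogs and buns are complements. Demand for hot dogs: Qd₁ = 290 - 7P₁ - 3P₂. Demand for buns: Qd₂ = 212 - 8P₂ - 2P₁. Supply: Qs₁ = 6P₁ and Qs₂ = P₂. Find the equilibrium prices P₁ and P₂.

P₁ = 658/37, P₂ = 2176/111

Market 1: 290 - 7P₁ - 3P₂ = 6P₁ → 13P₁ + 3P₂ = 290.
Market 2: 9P₂ + 2P₁ = 212.
Eliminating P₂: 9×(1) − 3×(2) gives 111P₁ = 1974, so P₁ = 658/37.
Back-substitute into (2): P₂ = (212 − 2×658/37) / 9 = 2176/111.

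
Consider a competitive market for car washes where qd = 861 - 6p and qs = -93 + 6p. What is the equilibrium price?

Set qd = qs: 861 - 6p = -93 + 6p.
954 = 12p, so p* = 79.5.
q* = 861 − 6(79.5) = 384.

p* = 79.5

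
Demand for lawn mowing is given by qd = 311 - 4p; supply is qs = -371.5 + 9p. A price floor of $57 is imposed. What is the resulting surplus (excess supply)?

Equilibrium price would be p* = 52.5, so the floor at 57 binds.
At p = 57: qd = 83, qs = 141.5.
Surplus = 141.5 − 83 = 58.5.

Surplus = 58.5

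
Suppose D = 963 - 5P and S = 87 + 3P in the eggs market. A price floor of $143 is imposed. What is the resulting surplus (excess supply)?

Surplus = 268

Equilibrium price would be P* = 109.5, so the floor at 143 binds.
At P = 143: D = 248, S = 516.
Surplus = 516 − 248 = 268.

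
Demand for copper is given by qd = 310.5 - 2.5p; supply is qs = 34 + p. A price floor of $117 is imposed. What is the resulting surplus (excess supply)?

Equilibrium price would be p* = 79, so the floor at 117 binds.
At p = 117: qd = 18, qs = 151.
Surplus = 151 − 18 = 133.

Surplus = 133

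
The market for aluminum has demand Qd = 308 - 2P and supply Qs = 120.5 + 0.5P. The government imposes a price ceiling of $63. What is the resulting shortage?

Equilibrium price would be P* = 75, so the ceiling at 63 binds.
At P = 63: Qd = 308 − 2(63) = 182, Qs = 120.5 + 0.5(63) = 152.
Shortage = 182 − 152 = 30.

Shortage = 30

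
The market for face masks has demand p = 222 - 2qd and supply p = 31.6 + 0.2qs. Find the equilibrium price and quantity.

p* = 538/11, q* = 952/11

Set the two price expressions equal: 222 - 2q = 31.6 + 0.2q.
190.4 = 2.2q, so q* = 952/11.
p* = 222 − (2)(952/11) = 538/11.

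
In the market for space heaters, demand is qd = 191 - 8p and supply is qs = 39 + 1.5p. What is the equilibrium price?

Set qd = qs: 191 - 8p = 39 + 1.5p.
152 = 9.5p, so p* = 16.
q* = 191 − 8(16) = 63.

p* = 16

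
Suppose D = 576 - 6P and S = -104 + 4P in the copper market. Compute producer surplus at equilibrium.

Producer surplus = 3528

Equilibrium: 576 - 6P = -104 + 4P gives P* = 68, Q* = 168.
Supply starts at P = 26 (where S = 0).
PS = ½(68 − 26)(168) = 3528.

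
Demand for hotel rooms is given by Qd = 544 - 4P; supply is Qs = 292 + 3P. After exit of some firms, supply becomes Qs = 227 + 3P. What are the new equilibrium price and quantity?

P' = 317/7, Q' = 2540/7

Original equilibrium: P* = 36, Q* = 400.
New equilibrium: 544 - 4P = 227 + 3P, so 317 = 7P and P' = 317/7; Q' = 544 − 4(317/7) = 2540/7.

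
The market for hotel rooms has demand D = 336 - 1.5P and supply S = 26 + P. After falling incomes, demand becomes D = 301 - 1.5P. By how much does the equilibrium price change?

Original equilibrium: P* = 124, Q* = 150.
New equilibrium: 301 - 1.5P = 26 + P, so 275 = 2.5P and P' = 110; Q' = 301 − 1.5(110) = 136.
Change in price: 110 − 124 = -14.

ΔP = -14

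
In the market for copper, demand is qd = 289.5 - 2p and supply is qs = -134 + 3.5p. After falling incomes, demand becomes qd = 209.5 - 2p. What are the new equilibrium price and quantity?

p' = 687/11, q' = 1861/22

Original equilibrium: p* = 77, q* = 135.5.
New equilibrium: 209.5 - 2p = -134 + 3.5p, so 343.5 = 5.5p and p' = 687/11; q' = 209.5 − 2(687/11) = 1861/22.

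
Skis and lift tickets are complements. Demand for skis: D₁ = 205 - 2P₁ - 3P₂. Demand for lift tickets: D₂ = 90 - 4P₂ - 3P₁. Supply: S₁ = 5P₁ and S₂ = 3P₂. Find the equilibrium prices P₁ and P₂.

P₁ = 29.125, P₂ = 0.375

Market 1: 205 - 2P₁ - 3P₂ = 5P₁ → 7P₁ + 3P₂ = 205.
Market 2: 7P₂ + 3P₁ = 90.
Eliminating P₂: 7×(1) − 3×(2) gives 40P₁ = 1165, so P₁ = 29.125.
Back-substitute into (2): P₂ = (90 − 3×29.125) / 7 = 0.375.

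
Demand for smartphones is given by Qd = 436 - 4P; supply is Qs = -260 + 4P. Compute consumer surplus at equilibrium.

Equilibrium: 436 - 4P = -260 + 4P gives P* = 87, Q* = 88.
Demand choke price (Qd = 0): P = 109.
CS = ½(109 − 87)(88) = 968.

Consumer surplus = 968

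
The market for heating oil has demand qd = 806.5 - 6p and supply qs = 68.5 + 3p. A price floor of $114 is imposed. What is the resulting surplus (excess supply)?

Surplus = 288

Equilibrium price would be p* = 82, so the floor at 114 binds.
At p = 114: qd = 122.5, qs = 410.5.
Surplus = 410.5 − 122.5 = 288.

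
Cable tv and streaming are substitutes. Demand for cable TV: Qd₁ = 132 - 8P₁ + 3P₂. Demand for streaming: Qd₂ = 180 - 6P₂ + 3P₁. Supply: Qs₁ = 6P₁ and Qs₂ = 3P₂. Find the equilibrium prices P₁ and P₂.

P₁ = 192/13, P₂ = 324/13

Market 1: 132 - 8P₁ + 3P₂ = 6P₁ → 14P₁ - 3P₂ = 132.
Market 2: 9P₂ - 3P₁ = 180.
Eliminating P₂: 9×(1) + 3×(2) gives 117P₁ = 1728, so P₁ = 192/13.
Back-substitute into (2): P₂ = (180 + 3×192/13) / 9 = 324/13.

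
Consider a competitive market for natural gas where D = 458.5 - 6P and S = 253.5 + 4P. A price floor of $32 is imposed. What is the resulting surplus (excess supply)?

Equilibrium price would be P* = 20.5, so the floor at 32 binds.
At P = 32: D = 266.5, S = 381.5.
Surplus = 381.5 − 266.5 = 115.

Surplus = 115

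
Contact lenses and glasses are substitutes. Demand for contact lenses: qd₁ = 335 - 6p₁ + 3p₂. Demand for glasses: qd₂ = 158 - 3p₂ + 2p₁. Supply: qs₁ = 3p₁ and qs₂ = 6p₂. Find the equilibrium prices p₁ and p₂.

p₁ = 46.52, p₂ = 2092/75

Market 1: 335 - 6p₁ + 3p₂ = 3p₁ → 9p₁ - 3p₂ = 335.
Market 2: 9p₂ - 2p₁ = 158.
Eliminating p₂: 9×(1) + 3×(2) gives 75p₁ = 3489, so p₁ = 46.52.
Back-substitute into (2): p₂ = (158 + 2×46.52) / 9 = 2092/75.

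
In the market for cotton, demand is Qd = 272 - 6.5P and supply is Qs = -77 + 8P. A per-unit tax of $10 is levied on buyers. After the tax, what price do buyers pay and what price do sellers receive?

Pre-tax equilibrium: P* = 698/29, Q* = 3351/29.
Tax on buyers shifts demand to Qd = 272 − 6.5(P + 10) = 207 - 6.5P.
207 - 6.5P = -77 + 8P gives seller price Ps = 568/29; buyers pay Pb = 568/29 + 10 = 858/29.
New quantity: Q = 272 − 6.5(858/29) = 2311/29.

Buyers pay 858/29, sellers receive 568/29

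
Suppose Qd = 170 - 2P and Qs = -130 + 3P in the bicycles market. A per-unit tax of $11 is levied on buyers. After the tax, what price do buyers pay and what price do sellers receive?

Pre-tax equilibrium: P* = 60, Q* = 50.
Tax on buyers shifts demand to Qd = 170 − 2(P + 11) = 148 - 2P.
148 - 2P = -130 + 3P gives seller price Ps = 55.6; buyers pay Pb = 55.6 + 11 = 66.6.
New quantity: Q = 170 − 2(66.6) = 36.8.

Buyers pay $66.6, sellers receive $55.6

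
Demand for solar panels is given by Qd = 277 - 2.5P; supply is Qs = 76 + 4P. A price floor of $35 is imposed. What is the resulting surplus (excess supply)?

Surplus = 26.5

Equilibrium price would be P* = 402/13, so the floor at 35 binds.
At P = 35: Qd = 189.5, Qs = 216.
Surplus = 216 − 189.5 = 26.5.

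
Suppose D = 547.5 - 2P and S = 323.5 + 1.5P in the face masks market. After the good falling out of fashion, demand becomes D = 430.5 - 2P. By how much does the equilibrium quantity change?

Original equilibrium: P* = 64, Q* = 419.5.
New equilibrium: 430.5 - 2P = 323.5 + 1.5P, so 107 = 3.5P and P' = 214/7; Q' = 430.5 − 2(214/7) = 5171/14.
Change in quantity: 5171/14 − 419.5 = -351/7.

ΔQ = -351/7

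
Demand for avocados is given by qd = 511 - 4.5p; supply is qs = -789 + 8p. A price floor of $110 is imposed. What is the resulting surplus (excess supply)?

Surplus = 75

Equilibrium price would be p* = 104, so the floor at 110 binds.
At p = 110: qd = 16, qs = 91.
Surplus = 91 − 16 = 75.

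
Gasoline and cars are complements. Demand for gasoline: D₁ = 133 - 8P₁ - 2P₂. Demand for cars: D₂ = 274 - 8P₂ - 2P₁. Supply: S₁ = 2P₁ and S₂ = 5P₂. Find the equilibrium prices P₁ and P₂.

Market 1: 133 - 8P₁ - 2P₂ = 2P₁ → 10P₁ + 2P₂ = 133.
Market 2: 13P₂ + 2P₁ = 274.
Eliminating P₂: 13×(1) − 2×(2) gives 126P₁ = 1181, so P₁ = 1181/126.
Back-substitute into (2): P₂ = (274 − 2×1181/126) / 13 = 1237/63.

P₁ = 1181/126, P₂ = 1237/63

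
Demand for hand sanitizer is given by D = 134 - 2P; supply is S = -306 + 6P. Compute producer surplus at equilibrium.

Producer surplus = 48

Equilibrium: 134 - 2P = -306 + 6P gives P* = 55, Q* = 24.
Supply starts at P = 51 (where S = 0).
PS = ½(55 − 51)(24) = 48.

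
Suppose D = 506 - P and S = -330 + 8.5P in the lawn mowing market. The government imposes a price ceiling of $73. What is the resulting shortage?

Equilibrium price would be P* = 88, so the ceiling at 73 binds.
At P = 73: D = 506 − 1(73) = 433, S = -330 + 8.5(73) = 290.5.
Shortage = 433 − 290.5 = 142.5.

Shortage = 142.5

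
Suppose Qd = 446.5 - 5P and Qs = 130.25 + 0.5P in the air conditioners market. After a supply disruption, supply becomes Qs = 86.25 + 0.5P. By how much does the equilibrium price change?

Original equilibrium: P* = 57.5, Q* = 159.
New equilibrium: 446.5 - 5P = 86.25 + 0.5P, so 360.25 = 5.5P and P' = 65.5; Q' = 446.5 − 5(65.5) = 119.
Change in price: 65.5 − 57.5 = 8.

ΔP = 8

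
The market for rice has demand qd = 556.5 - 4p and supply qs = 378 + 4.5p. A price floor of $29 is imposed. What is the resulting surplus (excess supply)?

Equilibrium price would be p* = 21, so the floor at 29 binds.
At p = 29: qd = 440.5, qs = 508.5.
Surplus = 508.5 − 440.5 = 68.

Surplus = 68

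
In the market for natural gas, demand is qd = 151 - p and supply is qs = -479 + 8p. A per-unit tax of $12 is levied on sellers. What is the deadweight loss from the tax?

Deadweight loss = 64

Pre-tax equilibrium: p* = 70, q* = 81.
Tax on sellers shifts supply to qs = -479 + 8(p − 12) = -575 + 8p.
151 - p = -575 + 8p gives buyer price pb = 242/3; sellers receive ps = 242/3 − 12 = 206/3.
New quantity: q = 151 − 1(242/3) = 211/3.
DWL = ½ × 12 × (81 − 211/3) = 64.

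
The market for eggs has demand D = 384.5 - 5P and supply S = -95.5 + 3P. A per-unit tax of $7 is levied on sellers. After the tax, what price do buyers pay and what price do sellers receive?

Buyers pay $62.625, sellers receive $55.625

Pre-tax equilibrium: P* = 60, Q* = 84.5.
Tax on sellers shifts supply to S = -95.5 + 3(P − 7) = -116.5 + 3P.
384.5 - 5P = -116.5 + 3P gives buyer price Pb = 62.625; sellers receive Ps = 62.625 − 7 = 55.625.
New quantity: Q = 384.5 − 5(62.625) = 71.375.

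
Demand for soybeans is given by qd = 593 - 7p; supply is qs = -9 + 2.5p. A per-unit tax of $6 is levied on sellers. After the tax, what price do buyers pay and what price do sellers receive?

Pre-tax equilibrium: p* = 1204/19, q* = 2839/19.
Tax on sellers shifts supply to qs = -9 + 2.5(p − 6) = -24 + 2.5p.
593 - 7p = -24 + 2.5p gives buyer price pb = 1234/19; sellers receive ps = 1234/19 − 6 = 1120/19.
New quantity: q = 593 − 7(1234/19) = 2629/19.

Buyers pay 1234/19, sellers receive 1120/19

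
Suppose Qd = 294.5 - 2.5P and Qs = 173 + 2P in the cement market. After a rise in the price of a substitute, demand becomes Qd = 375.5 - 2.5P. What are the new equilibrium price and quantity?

P' = 45, Q' = 263

Original equilibrium: P* = 27, Q* = 227.
New equilibrium: 375.5 - 2.5P = 173 + 2P, so 202.5 = 4.5P and P' = 45; Q' = 375.5 − 2.5(45) = 263.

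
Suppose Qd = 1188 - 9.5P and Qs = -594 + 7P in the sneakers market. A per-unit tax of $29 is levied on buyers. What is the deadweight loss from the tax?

Deadweight loss = 111853/66

Pre-tax equilibrium: P* = 108, Q* = 162.
Tax on buyers shifts demand to Qd = 1188 − 9.5(P + 29) = 912.5 - 9.5P.
912.5 - 9.5P = -594 + 7P gives seller price Ps = 3013/33; buyers pay Pb = 3013/33 + 29 = 3970/33.
New quantity: Q = 1188 − 9.5(3970/33) = 1489/33.
DWL = ½ × 29 × (162 − 1489/33) = 111853/66.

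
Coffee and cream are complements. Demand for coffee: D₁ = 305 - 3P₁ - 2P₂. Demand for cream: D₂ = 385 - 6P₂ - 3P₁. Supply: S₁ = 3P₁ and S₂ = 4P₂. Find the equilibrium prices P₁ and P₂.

P₁ = 380/9, P₂ = 155/6

Market 1: 305 - 3P₁ - 2P₂ = 3P₁ → 6P₁ + 2P₂ = 305.
Market 2: 10P₂ + 3P₁ = 385.
Eliminating P₂: 10×(1) − 2×(2) gives 54P₁ = 2280, so P₁ = 380/9.
Back-substitute into (2): P₂ = (385 − 3×380/9) / 10 = 155/6.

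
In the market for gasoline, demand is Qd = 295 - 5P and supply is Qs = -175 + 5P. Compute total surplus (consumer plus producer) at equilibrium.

Total surplus = 720

Equilibrium: 295 - 5P = -175 + 5P gives P* = 47, Q* = 60.
Demand choke price: P = 59; supply starts at P = 35.
CS = ½(59 − 47)(60) = 360; PS = ½(47 − 35)(60) = 360.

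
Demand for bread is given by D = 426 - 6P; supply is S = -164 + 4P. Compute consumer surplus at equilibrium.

Consumer surplus = 432

Equilibrium: 426 - 6P = -164 + 4P gives P* = 59, Q* = 72.
Demand choke price (D = 0): P = 71.
CS = ½(71 − 59)(72) = 432.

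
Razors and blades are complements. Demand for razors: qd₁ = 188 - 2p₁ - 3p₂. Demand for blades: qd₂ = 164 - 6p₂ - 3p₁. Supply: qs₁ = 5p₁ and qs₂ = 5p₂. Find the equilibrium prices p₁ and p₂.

Market 1: 188 - 2p₁ - 3p₂ = 5p₁ → 7p₁ + 3p₂ = 188.
Market 2: 11p₂ + 3p₁ = 164.
Eliminating p₂: 11×(1) − 3×(2) gives 68p₁ = 1576, so p₁ = 394/17.
Back-substitute into (2): p₂ = (164 − 3×394/17) / 11 = 146/17.

p₁ = 394/17, p₂ = 146/17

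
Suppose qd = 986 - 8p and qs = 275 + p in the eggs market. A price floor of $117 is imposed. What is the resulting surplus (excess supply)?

Surplus = 342

Equilibrium price would be p* = 79, so the floor at 117 binds.
At p = 117: qd = 50, qs = 392.
Surplus = 392 − 50 = 342.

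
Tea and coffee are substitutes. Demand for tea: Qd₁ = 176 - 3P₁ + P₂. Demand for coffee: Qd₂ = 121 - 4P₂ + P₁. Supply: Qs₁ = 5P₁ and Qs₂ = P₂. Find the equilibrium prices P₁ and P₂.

Market 1: 176 - 3P₁ + P₂ = 5P₁ → 8P₁ - P₂ = 176.
Market 2: 5P₂ - P₁ = 121.
Eliminating P₂: 5×(1) + 1×(2) gives 39P₁ = 1001, so P₁ = 77/3.
Back-substitute into (2): P₂ = (121 + 1×77/3) / 5 = 88/3.

P₁ = 77/3, P₂ = 88/3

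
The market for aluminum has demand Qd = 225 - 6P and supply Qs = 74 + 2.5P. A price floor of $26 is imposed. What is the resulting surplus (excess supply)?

Surplus = 70

Equilibrium price would be P* = 302/17, so the floor at 26 binds.
At P = 26: Qd = 69, Qs = 139.
Surplus = 139 − 69 = 70.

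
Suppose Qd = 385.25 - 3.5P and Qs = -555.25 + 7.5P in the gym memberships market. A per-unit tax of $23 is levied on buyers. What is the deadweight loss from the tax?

Deadweight loss = 55545/88

Pre-tax equilibrium: P* = 85.5, Q* = 86.
Tax on buyers shifts demand to Qd = 385.25 − 3.5(P + 23) = 304.75 - 3.5P.
304.75 - 3.5P = -555.25 + 7.5P gives seller price Ps = 860/11; buyers pay Pb = 860/11 + 23 = 1113/11.
New quantity: Q = 385.25 − 3.5(1113/11) = 1369/44.
DWL = ½ × 23 × (86 − 1369/44) = 55545/88.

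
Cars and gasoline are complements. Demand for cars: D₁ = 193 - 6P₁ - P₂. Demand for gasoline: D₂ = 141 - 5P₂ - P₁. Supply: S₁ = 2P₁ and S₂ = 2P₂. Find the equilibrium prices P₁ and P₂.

Market 1: 193 - 6P₁ - P₂ = 2P₁ → 8P₁ + P₂ = 193.
Market 2: 7P₂ + P₁ = 141.
Eliminating P₂: 7×(1) − 1×(2) gives 55P₁ = 1210, so P₁ = 22.
Back-substitute into (2): P₂ = (141 − 1×22) / 7 = 17.

P₁ = 22, P₂ = 17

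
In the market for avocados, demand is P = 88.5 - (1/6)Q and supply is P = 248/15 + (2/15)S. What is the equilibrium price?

P* = 1310/27

Set the two price expressions equal: 88.5 - (1/6)Q = 248/15 + (2/15)Q.
2159/30 = 0.3Q, so Q* = 2159/9.
P* = 88.5 − (1/6)(2159/9) = 1310/27.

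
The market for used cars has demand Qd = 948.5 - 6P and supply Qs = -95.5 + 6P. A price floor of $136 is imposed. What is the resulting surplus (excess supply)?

Equilibrium price would be P* = 87, so the floor at 136 binds.
At P = 136: Qd = 132.5, Qs = 720.5.
Surplus = 720.5 − 132.5 = 588.

Surplus = 588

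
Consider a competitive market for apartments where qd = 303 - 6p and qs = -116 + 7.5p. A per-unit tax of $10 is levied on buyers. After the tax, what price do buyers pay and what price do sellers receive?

Buyers pay 988/27, sellers receive 718/27

Pre-tax equilibrium: p* = 838/27, q* = 1051/9.
Tax on buyers shifts demand to qd = 303 − 6(p + 10) = 243 - 6p.
243 - 6p = -116 + 7.5p gives seller price ps = 718/27; buyers pay pb = 718/27 + 10 = 988/27.
New quantity: q = 303 − 6(988/27) = 751/9.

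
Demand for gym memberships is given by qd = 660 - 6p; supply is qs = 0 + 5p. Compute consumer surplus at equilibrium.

Equilibrium: 660 - 6p = 0 + 5p gives p* = 60, q* = 300.
Demand choke price (qd = 0): p = 110.
CS = ½(110 − 60)(300) = 7500.

Consumer surplus = 7500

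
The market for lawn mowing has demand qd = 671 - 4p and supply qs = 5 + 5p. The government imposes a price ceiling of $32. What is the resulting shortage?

Shortage = 378

Equilibrium price would be p* = 74, so the ceiling at 32 binds.
At p = 32: qd = 671 − 4(32) = 543, qs = 5 + 5(32) = 165.
Shortage = 543 − 165 = 378.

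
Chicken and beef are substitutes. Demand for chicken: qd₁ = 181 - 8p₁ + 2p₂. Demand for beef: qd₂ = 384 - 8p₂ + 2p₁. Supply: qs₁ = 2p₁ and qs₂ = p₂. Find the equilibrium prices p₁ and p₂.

p₁ = 2397/86, p₂ = 2101/43

Market 1: 181 - 8p₁ + 2p₂ = 2p₁ → 10p₁ - 2p₂ = 181.
Market 2: 9p₂ - 2p₁ = 384.
Eliminating p₂: 9×(1) + 2×(2) gives 86p₁ = 2397, so p₁ = 2397/86.
Back-substitute into (2): p₂ = (384 + 2×2397/86) / 9 = 2101/43.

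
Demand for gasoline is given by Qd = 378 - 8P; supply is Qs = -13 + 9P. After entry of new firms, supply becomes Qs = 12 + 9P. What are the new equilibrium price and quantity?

P' = 366/17, Q' = 3498/17

Original equilibrium: P* = 23, Q* = 194.
New equilibrium: 378 - 8P = 12 + 9P, so 366 = 17P and P' = 366/17; Q' = 378 − 8(366/17) = 3498/17.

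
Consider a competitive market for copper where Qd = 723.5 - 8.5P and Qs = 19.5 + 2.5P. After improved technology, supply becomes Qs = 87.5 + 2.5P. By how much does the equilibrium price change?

Original equilibrium: P* = 64, Q* = 179.5.
New equilibrium: 723.5 - 8.5P = 87.5 + 2.5P, so 636 = 11P and P' = 636/11; Q' = 723.5 − 8.5(636/11) = 5105/22.
Change in price: 636/11 − 64 = -68/11.

ΔP = -68/11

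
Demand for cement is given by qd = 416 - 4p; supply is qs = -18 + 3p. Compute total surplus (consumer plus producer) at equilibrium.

Total surplus = 8232

Equilibrium: 416 - 4p = -18 + 3p gives p* = 62, q* = 168.
Demand choke price: p = 104; supply starts at p = 6.
CS = ½(104 − 62)(168) = 3528; PS = ½(62 − 6)(168) = 4704.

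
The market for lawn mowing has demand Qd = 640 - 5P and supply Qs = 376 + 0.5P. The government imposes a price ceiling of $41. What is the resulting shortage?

Shortage = 38.5

Equilibrium price would be P* = 48, so the ceiling at 41 binds.
At P = 41: Qd = 640 − 5(41) = 435, Qs = 376 + 0.5(41) = 396.5.
Shortage = 435 − 396.5 = 38.5.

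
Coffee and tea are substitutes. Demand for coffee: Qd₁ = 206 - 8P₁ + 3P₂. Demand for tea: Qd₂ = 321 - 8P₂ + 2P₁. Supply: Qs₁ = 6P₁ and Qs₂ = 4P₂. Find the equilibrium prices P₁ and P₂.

Market 1: 206 - 8P₁ + 3P₂ = 6P₁ → 14P₁ - 3P₂ = 206.
Market 2: 12P₂ - 2P₁ = 321.
Eliminating P₂: 12×(1) + 3×(2) gives 162P₁ = 3435, so P₁ = 1145/54.
Back-substitute into (2): P₂ = (321 + 2×1145/54) / 12 = 2453/81.

P₁ = 1145/54, P₂ = 2453/81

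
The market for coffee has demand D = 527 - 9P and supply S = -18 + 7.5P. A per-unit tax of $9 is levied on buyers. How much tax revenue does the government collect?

Pre-tax equilibrium: P* = 1090/33, Q* = 2527/11.
Tax on buyers shifts demand to D = 527 − 9(P + 9) = 446 - 9P.
446 - 9P = -18 + 7.5P gives seller price Ps = 928/33; buyers pay Pb = 928/33 + 9 = 1225/33.
New quantity: Q = 527 − 9(1225/33) = 2122/11.
Revenue = 9 × 2122/11 = 19098/11.

Tax revenue = 19098/11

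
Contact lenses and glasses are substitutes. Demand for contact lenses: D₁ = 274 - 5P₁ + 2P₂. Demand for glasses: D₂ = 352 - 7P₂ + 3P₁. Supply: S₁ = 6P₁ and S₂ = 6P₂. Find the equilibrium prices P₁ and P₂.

P₁ = 4266/137, P₂ = 4694/137

Market 1: 274 - 5P₁ + 2P₂ = 6P₁ → 11P₁ - 2P₂ = 274.
Market 2: 13P₂ - 3P₁ = 352.
Eliminating P₂: 13×(1) + 2×(2) gives 137P₁ = 4266, so P₁ = 4266/137.
Back-substitute into (2): P₂ = (352 + 3×4266/137) / 13 = 4694/137.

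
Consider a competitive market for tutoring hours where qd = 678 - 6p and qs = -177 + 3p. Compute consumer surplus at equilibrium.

Consumer surplus = 972

Equilibrium: 678 - 6p = -177 + 3p gives p* = 95, q* = 108.
Demand choke price (qd = 0): p = 113.
CS = ½(113 − 95)(108) = 972.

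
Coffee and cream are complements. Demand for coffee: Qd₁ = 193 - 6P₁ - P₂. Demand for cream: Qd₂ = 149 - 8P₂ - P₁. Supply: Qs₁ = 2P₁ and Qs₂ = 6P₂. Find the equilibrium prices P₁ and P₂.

P₁ = 23, P₂ = 9

Market 1: 193 - 6P₁ - P₂ = 2P₁ → 8P₁ + P₂ = 193.
Market 2: 14P₂ + P₁ = 149.
Eliminating P₂: 14×(1) − 1×(2) gives 111P₁ = 2553, so P₁ = 23.
Back-substitute into (2): P₂ = (149 − 1×23) / 14 = 9.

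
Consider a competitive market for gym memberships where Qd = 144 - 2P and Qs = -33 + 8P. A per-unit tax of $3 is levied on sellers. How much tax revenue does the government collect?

Tax revenue = 311.4

Pre-tax equilibrium: P* = 17.7, Q* = 108.6.
Tax on sellers shifts supply to Qs = -33 + 8(P − 3) = -57 + 8P.
144 - 2P = -57 + 8P gives buyer price Pb = 20.1; sellers receive Ps = 20.1 − 3 = 17.1.
New quantity: Q = 144 − 2(20.1) = 103.8.
Revenue = 3 × 103.8 = 311.4.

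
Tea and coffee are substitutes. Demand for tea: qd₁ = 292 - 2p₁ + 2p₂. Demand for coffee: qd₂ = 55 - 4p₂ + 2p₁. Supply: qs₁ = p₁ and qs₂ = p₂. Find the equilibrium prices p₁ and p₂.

Market 1: 292 - 2p₁ + 2p₂ = p₁ → 3p₁ - 2p₂ = 292.
Market 2: 5p₂ - 2p₁ = 55.
Eliminating p₂: 5×(1) + 2×(2) gives 11p₁ = 1570, so p₁ = 1570/11.
Back-substitute into (2): p₂ = (55 + 2×1570/11) / 5 = 749/11.

p₁ = 1570/11, p₂ = 749/11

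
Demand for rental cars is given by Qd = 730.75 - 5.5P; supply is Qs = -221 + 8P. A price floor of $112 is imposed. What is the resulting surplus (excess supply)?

Equilibrium price would be P* = 70.5, so the floor at 112 binds.
At P = 112: Qd = 114.75, Qs = 675.
Surplus = 675 − 114.75 = 560.25.

Surplus = 560.25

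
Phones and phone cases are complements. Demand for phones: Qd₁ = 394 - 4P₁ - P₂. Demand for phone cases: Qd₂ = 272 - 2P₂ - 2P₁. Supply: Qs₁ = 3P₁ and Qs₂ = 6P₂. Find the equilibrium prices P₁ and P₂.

P₁ = 160/3, P₂ = 62/3

Market 1: 394 - 4P₁ - P₂ = 3P₁ → 7P₁ + P₂ = 394.
Market 2: 8P₂ + 2P₁ = 272.
Eliminating P₂: 8×(1) − 1×(2) gives 54P₁ = 2880, so P₁ = 160/3.
Back-substitute into (2): P₂ = (272 − 2×160/3) / 8 = 62/3.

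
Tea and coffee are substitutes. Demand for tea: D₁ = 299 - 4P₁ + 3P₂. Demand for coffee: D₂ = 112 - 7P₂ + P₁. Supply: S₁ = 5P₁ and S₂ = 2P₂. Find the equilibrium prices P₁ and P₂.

Market 1: 299 - 4P₁ + 3P₂ = 5P₁ → 9P₁ - 3P₂ = 299.
Market 2: 9P₂ - P₁ = 112.
Eliminating P₂: 9×(1) + 3×(2) gives 78P₁ = 3027, so P₁ = 1009/26.
Back-substitute into (2): P₂ = (112 + 1×1009/26) / 9 = 1307/78.

P₁ = 1009/26, P₂ = 1307/78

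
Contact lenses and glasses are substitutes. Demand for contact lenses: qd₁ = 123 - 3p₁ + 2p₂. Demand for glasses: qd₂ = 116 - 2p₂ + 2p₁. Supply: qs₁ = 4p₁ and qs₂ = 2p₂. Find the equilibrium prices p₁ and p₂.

p₁ = 181/6, p₂ = 529/12

Market 1: 123 - 3p₁ + 2p₂ = 4p₁ → 7p₁ - 2p₂ = 123.
Market 2: 4p₂ - 2p₁ = 116.
Eliminating p₂: 4×(1) + 2×(2) gives 24p₁ = 724, so p₁ = 181/6.
Back-substitute into (2): p₂ = (116 + 2×181/6) / 4 = 529/12.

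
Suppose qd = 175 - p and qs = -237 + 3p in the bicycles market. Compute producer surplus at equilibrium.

Producer surplus = 864

Equilibrium: 175 - p = -237 + 3p gives p* = 103, q* = 72.
Supply starts at p = 79 (where qs = 0).
PS = ½(103 − 79)(72) = 864.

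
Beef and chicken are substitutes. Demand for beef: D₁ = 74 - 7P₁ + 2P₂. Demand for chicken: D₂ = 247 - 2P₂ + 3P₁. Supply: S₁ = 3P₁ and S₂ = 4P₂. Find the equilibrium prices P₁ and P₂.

Market 1: 74 - 7P₁ + 2P₂ = 3P₁ → 10P₁ - 2P₂ = 74.
Market 2: 6P₂ - 3P₁ = 247.
Eliminating P₂: 6×(1) + 2×(2) gives 54P₁ = 938, so P₁ = 469/27.
Back-substitute into (2): P₂ = (247 + 3×469/27) / 6 = 1346/27.

P₁ = 469/27, P₂ = 1346/27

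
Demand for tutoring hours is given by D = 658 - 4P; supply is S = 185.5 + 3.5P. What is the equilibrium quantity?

Set D = S: 658 - 4P = 185.5 + 3.5P.
472.5 = 7.5P, so P* = 63.
Q* = 658 − 4(63) = 406.

Q* = 406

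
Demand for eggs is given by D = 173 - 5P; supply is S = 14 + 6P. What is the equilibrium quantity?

Set D = S: 173 - 5P = 14 + 6P.
159 = 11P, so P* = 159/11.
Q* = 173 − 5(159/11) = 1108/11.

Q* = 1108/11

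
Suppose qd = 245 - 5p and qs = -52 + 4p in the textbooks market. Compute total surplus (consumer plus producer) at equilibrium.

Total surplus = 1440

Equilibrium: 245 - 5p = -52 + 4p gives p* = 33, q* = 80.
Demand choke price: p = 49; supply starts at p = 13.
CS = ½(49 − 33)(80) = 640; PS = ½(33 − 13)(80) = 800.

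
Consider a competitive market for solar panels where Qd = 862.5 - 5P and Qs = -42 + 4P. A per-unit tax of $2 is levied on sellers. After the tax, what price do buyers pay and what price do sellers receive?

Buyers pay 1825/18, sellers receive 1789/18

Pre-tax equilibrium: P* = 100.5, Q* = 360.
Tax on sellers shifts supply to Qs = -42 + 4(P − 2) = -50 + 4P.
862.5 - 5P = -50 + 4P gives buyer price Pb = 1825/18; sellers receive Ps = 1825/18 − 2 = 1789/18.
New quantity: Q = 862.5 − 5(1825/18) = 3200/9.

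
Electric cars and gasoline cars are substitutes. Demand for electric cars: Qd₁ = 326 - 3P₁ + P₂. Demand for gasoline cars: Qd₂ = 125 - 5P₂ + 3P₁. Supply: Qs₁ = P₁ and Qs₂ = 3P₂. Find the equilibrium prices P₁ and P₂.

P₁ = 2733/29, P₂ = 1478/29

Market 1: 326 - 3P₁ + P₂ = P₁ → 4P₁ - P₂ = 326.
Market 2: 8P₂ - 3P₁ = 125.
Eliminating P₂: 8×(1) + 1×(2) gives 29P₁ = 2733, so P₁ = 2733/29.
Back-substitute into (2): P₂ = (125 + 3×2733/29) / 8 = 1478/29.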